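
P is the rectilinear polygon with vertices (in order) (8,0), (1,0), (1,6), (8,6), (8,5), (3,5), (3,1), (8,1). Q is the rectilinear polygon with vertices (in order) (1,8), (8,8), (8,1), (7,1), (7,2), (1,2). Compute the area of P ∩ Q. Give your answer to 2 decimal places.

13.00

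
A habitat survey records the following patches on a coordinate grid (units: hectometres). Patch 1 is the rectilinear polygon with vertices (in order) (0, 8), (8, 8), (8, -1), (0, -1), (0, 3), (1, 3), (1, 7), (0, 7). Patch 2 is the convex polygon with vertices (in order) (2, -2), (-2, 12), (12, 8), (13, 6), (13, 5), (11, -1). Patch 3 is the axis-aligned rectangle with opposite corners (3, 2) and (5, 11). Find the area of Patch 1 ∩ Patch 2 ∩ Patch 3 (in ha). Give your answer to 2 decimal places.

The intersection is the polygon with vertices (5,8), (5,2), (3,2), (3,8).
By the shoelace formula its area is 12.00.

12.00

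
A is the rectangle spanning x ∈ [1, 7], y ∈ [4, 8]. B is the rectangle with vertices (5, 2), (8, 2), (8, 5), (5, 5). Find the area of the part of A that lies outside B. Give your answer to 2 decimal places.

22.00

|A∩B|: x∈[5,7], y∈[4,5] → 2·1 = 2.
|A| = 24.
|A ∖ B| = |A| − |A∩B| = 24 − 2 = 22.00.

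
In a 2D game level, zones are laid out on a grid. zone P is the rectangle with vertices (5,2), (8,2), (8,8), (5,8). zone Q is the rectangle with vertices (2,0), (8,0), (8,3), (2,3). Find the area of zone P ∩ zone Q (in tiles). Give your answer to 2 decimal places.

3.00

|zone P∩zone Q|: x∈[5,8], y∈[2,3] → 3·1 = 3.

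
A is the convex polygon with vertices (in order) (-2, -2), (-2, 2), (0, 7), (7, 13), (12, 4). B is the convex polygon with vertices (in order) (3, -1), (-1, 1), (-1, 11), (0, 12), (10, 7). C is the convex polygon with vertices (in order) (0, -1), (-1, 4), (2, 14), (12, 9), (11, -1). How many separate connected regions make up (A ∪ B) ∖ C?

(A ∪ B) ∖ C splits into 3 disjoint pieces (area 16.5906, area 1.6943, area 0.2466).

3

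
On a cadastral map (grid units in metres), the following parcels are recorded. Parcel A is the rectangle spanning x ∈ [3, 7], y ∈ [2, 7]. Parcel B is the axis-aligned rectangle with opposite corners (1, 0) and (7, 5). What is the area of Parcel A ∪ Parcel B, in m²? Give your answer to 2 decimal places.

By inclusion–exclusion:
Individual areas: |Parcel A| = 20, |Parcel B| = 30.
|Parcel A∩Parcel B|: x∈[3,7], y∈[2,5] → 4·3 = 12.
|Parcel A ∪ Parcel B| = 50 − 12 = 38.00.

38.00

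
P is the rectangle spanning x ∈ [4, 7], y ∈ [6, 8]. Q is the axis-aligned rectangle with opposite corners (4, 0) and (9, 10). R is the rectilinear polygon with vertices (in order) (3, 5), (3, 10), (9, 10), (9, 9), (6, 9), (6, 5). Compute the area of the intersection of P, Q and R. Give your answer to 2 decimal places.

The intersection is the polygon with vertices (4,6), (4,8), (6,8), (6,6).
By the shoelace formula its area is 4.00.

4.00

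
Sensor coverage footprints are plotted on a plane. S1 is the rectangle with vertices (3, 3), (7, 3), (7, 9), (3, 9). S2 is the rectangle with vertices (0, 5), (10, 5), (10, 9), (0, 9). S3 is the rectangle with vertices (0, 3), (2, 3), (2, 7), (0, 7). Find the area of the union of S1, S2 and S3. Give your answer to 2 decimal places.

By inclusion–exclusion:
Individual areas: |S1| = 24, |S2| = 40, |S3| = 8.
|S1∩S2|: x∈[3,7], y∈[5,9] → 4·4 = 16.
|S1∩S3| = 0 (no overlap).
|S2∩S3|: x∈[0,2], y∈[5,7] → 2·2 = 4.
|S1∩S2∩S3| = 0.
|S1 ∪ S2 ∪ S3| = 72 − 20 + 0 = 52.00.

52.00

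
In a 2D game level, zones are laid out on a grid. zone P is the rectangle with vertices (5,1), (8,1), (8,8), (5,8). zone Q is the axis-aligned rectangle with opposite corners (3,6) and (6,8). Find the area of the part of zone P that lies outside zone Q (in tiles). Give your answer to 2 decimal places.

19.00

|zone P∩zone Q|: x∈[5,6], y∈[6,8] → 1·2 = 2.
|zone P| = 21.
|zone P ∖ zone Q| = |zone P| − |zone P∩zone Q| = 21 − 2 = 19.00.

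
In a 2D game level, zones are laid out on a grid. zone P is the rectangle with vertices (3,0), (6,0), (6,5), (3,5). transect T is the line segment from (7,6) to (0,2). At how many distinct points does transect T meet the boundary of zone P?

The segment meets the boundary at (5.25,5), (3,3.714).

2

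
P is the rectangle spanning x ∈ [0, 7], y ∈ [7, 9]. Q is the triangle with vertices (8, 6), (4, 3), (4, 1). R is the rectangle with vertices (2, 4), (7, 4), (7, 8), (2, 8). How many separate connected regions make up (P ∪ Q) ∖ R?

3

(P ∪ Q) ∖ R splits into 3 disjoint pieces (area 9, area 0.25, area 2.9333).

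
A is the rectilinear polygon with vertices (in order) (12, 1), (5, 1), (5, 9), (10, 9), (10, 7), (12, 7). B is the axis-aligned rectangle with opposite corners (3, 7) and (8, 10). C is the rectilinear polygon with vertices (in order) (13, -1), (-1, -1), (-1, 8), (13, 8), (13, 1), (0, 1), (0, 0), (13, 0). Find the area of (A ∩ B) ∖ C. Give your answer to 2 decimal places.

3.00

|A ∩ B| = 6.
|(A ∩ B) ∩ C| = 3.
|(A ∩ B) ∖ C| = 6 − 3 = 3.00.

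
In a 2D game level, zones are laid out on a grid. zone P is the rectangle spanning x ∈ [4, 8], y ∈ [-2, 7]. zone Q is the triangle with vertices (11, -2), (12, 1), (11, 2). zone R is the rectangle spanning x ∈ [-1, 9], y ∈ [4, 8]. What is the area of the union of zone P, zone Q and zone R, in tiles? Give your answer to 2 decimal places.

By inclusion–exclusion:
Individual areas: |zone P| = 36, |zone Q| = 2, |zone R| = 40.
|zone P∩zone Q| = 0.
|zone P∩zone R|: x∈[4,8], y∈[4,7] → 4·3 = 12.
|zone Q∩zone R| = 0.
|zone P∩zone Q∩zone R| = 0.
|zone P ∪ zone Q ∪ zone R| = 78 − 12 + 0 = 66.00.

66.00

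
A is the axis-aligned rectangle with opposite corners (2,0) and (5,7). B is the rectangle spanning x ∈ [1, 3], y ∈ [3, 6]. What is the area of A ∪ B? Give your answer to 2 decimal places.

By inclusion–exclusion:
Individual areas: |A| = 21, |B| = 6.
|A∩B|: x∈[2,3], y∈[3,6] → 1·3 = 3.
|A ∪ B| = 27 − 3 = 24.00.

24.00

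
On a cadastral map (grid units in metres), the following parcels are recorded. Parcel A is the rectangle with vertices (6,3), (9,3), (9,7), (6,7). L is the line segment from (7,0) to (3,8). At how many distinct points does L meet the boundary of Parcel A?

The segment lies entirely outside Parcel A and never meets its boundary.

0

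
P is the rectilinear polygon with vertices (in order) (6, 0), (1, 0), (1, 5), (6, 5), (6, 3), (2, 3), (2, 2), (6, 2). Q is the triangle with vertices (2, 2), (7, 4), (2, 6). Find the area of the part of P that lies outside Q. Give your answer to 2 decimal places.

|P| = 21, |P∩Q| = 7.1.
|P ∖ Q| = |P| − |P∩Q| = 21 − 7.1 = 13.90.

13.90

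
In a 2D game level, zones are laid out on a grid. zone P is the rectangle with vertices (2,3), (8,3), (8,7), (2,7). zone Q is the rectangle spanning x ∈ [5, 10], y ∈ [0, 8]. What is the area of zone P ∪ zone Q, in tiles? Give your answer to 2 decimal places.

By inclusion–exclusion:
Individual areas: |zone P| = 24, |zone Q| = 40.
|zone P∩zone Q|: x∈[5,8], y∈[3,7] → 3·4 = 12.
|zone P ∪ zone Q| = 64 − 12 = 52.00.

52.00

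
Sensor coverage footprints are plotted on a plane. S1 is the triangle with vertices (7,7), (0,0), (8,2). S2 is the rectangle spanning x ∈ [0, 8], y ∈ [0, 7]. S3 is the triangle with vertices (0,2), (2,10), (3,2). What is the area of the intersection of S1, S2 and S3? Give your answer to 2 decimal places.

The intersection is the polygon with vertices (2.889,2.889), (3,2), (2,2).
By the shoelace formula its area is 0.44.

0.44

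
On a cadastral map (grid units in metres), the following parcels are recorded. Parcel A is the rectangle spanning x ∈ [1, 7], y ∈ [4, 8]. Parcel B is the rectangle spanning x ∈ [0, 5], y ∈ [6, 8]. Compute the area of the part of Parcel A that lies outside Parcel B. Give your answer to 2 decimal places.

|Parcel A∩Parcel B|: x∈[1,5], y∈[6,8] → 4·2 = 8.
|Parcel A| = 24.
|Parcel A ∖ Parcel B| = |Parcel A| − |Parcel A∩Parcel B| = 24 − 8 = 16.00.

16.00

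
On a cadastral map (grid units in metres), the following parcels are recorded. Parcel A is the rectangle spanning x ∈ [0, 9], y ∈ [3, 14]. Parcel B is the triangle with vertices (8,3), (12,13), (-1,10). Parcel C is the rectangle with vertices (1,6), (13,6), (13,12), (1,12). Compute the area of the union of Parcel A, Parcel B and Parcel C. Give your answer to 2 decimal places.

125.32

By inclusion–exclusion:
Individual areas: |Parcel A| = 99, |Parcel B| = 59, |Parcel C| = 72.
|Parcel A∩Parcel B| = 48.2842.
|Parcel A∩Parcel C|: x∈[1,9], y∈[6,12] → 8·6 = 48.
|Parcel B∩Parcel C| = 47.4305.
|Parcel A∩Parcel B∩Parcel C| = 39.0305.
|Parcel A ∪ Parcel B ∪ Parcel C| = 230 − 143.7147 + 39.0305 = 125.32.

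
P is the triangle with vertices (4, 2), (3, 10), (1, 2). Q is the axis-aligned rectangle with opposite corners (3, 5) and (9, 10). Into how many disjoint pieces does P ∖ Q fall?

1

P ∖ Q is a single connected region.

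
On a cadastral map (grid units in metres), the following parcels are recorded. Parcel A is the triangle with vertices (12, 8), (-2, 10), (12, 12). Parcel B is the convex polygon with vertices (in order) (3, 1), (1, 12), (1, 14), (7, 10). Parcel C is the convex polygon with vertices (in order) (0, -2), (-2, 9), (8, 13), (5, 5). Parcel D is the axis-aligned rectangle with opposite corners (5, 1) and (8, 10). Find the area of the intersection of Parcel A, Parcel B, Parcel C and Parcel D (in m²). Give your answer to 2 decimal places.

The intersection is the polygon with vertices (6.424,8.797), (5,9), (5,10), (6.875,10).
By the shoelace formula its area is 1.84.

1.84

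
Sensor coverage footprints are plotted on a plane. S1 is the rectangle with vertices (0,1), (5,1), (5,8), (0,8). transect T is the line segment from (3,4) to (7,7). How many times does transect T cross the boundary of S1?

1

The segment meets the boundary at (5,5.5).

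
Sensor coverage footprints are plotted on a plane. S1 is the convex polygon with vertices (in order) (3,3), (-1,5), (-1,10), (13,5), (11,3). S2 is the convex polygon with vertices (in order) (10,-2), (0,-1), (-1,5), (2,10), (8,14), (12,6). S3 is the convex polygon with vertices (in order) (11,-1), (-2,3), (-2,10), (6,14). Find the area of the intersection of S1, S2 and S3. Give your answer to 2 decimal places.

42.25

The intersection is the polygon with vertices (1.471,9.118), (8.46,6.622), (9.667,3), (3,3), (-1,5).
By the shoelace formula its area is 42.25.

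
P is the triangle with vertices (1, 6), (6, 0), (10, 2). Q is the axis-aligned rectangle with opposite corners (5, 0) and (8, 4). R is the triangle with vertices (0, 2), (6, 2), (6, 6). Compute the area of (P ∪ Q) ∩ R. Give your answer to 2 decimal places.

5.81

The region (P ∪ Q) ∩ R is the polygon with vertices (5.5,4), (6,4), (6,2), (4.333,2), (2.786,3.857), (4,4.667).
By the shoelace formula its area is 5.81.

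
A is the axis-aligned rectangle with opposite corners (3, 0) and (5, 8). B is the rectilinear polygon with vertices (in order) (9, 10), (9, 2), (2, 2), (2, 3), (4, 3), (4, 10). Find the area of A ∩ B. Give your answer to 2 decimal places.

7.00

The intersection is the polygon with vertices (5,8), (5,2), (3,2), (3,3), (4,3), (4,8).
By the shoelace formula its area is 7.00.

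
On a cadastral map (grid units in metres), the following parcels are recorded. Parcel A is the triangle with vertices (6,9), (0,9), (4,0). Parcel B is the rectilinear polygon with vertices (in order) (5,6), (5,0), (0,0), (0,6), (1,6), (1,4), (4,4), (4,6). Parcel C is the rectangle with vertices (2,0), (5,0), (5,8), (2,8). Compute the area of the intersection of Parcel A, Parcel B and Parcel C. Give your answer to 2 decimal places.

The intersection is the polygon with vertices (4,4), (4,6), (5,6), (5,4.5), (4,0), (2.222,4).
By the shoelace formula its area is 7.31.

7.31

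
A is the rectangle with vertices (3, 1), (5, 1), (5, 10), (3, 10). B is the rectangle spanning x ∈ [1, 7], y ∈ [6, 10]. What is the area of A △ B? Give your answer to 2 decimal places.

26.00

|A∩B|: x∈[3,5], y∈[6,10] → 2·4 = 8.
|A △ B| = |A| + |B| − 2·|A∩B| = 18 + 24 − 16 = 26.00.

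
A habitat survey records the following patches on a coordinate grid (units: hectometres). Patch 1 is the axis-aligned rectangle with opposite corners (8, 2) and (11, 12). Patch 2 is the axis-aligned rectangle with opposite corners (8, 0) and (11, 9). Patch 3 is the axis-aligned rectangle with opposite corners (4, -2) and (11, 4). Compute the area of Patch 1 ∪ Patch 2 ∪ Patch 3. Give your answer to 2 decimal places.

By inclusion–exclusion:
Individual areas: |Patch 1| = 30, |Patch 2| = 27, |Patch 3| = 42.
|Patch 1∩Patch 2|: x∈[8,11], y∈[2,9] → 3·7 = 21.
|Patch 1∩Patch 3|: x∈[8,11], y∈[2,4] → 3·2 = 6.
|Patch 2∩Patch 3|: x∈[8,11], y∈[0,4] → 3·4 = 12.
|Patch 1∩Patch 2∩Patch 3| = 6.
|Patch 1 ∪ Patch 2 ∪ Patch 3| = 99 − 39 + 6 = 66.00.

66.00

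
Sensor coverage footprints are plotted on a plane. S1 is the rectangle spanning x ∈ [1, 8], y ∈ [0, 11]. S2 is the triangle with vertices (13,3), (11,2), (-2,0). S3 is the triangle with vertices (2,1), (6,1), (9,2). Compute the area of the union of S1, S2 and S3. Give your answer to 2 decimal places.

By inclusion–exclusion:
Individual areas: |S1| = 77, |S2| = 4.5, |S3| = 2.
|S1∩S2| = 2.1.
|S1∩S3| = 1.9048.
|S2∩S3| = 1.4286.
|S1∩S2∩S3| = 1.3333.
|S1 ∪ S2 ∪ S3| = 83.5 − 5.4333 + 1.3333 = 79.40.

79.40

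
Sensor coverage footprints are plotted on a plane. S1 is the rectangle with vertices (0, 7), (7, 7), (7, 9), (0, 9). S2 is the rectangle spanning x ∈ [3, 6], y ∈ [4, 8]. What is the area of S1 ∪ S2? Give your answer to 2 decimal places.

By inclusion–exclusion:
Individual areas: |S1| = 14, |S2| = 12.
|S1∩S2|: x∈[3,6], y∈[7,8] → 3·1 = 3.
|S1 ∪ S2| = 26 − 3 = 23.00.

23.00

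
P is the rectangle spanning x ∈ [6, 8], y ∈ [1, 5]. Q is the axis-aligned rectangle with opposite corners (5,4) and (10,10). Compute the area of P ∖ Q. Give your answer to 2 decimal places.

6.00

|P∩Q|: x∈[6,8], y∈[4,5] → 2·1 = 2.
|P| = 8.
|P ∖ Q| = |P| − |P∩Q| = 8 − 2 = 6.00.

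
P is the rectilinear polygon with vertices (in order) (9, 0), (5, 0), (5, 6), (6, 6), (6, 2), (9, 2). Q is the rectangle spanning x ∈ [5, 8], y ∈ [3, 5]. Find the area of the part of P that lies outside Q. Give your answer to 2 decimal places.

10.00

|P| = 12, |P∩Q| = 2.
|P ∖ Q| = |P| − |P∩Q| = 12 − 2 = 10.00.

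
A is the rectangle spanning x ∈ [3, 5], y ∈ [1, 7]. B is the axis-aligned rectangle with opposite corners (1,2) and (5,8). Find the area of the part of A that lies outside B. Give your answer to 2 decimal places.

2.00

|A∩B|: x∈[3,5], y∈[2,7] → 2·5 = 10.
|A| = 12.
|A ∖ B| = |A| − |A∩B| = 12 − 10 = 2.00.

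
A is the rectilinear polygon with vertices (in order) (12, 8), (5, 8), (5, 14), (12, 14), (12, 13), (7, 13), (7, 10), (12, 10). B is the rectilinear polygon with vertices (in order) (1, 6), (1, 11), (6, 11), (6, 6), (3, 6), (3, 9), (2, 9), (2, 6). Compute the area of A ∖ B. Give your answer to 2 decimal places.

24.00

|A| = 27, |A∩B| = 3.
|A ∖ B| = |A| − |A∩B| = 27 − 3 = 24.00.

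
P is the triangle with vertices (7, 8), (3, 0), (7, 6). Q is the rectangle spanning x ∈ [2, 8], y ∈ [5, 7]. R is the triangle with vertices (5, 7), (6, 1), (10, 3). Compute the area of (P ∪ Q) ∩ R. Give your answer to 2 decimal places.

2.75

The region (P ∪ Q) ∩ R is the polygon with vertices (6.333,5), (5.533,3.8), (5.375,4.75), (5.5,5), (5.333,5), (5,7), (7.5,5).
By the shoelace formula its area is 2.75.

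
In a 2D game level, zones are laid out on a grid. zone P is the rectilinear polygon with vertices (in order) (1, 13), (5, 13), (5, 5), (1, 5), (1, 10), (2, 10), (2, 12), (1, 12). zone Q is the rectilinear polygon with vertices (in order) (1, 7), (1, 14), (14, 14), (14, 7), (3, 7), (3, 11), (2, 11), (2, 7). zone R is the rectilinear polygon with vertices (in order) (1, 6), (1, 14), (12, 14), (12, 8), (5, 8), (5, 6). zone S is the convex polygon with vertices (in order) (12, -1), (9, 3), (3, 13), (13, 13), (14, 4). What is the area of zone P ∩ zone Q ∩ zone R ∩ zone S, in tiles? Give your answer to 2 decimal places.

3.33

The intersection is the polygon with vertices (5,13), (5,9.667), (3,13).
By the shoelace formula its area is 3.33.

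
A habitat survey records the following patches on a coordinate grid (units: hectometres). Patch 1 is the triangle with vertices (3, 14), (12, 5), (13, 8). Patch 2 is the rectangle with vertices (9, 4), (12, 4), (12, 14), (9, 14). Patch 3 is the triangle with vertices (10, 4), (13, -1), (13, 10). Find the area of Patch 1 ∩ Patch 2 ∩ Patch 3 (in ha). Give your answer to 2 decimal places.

1.50

The intersection is the polygon with vertices (12,5), (11,6), (12,8).
By the shoelace formula its area is 1.50.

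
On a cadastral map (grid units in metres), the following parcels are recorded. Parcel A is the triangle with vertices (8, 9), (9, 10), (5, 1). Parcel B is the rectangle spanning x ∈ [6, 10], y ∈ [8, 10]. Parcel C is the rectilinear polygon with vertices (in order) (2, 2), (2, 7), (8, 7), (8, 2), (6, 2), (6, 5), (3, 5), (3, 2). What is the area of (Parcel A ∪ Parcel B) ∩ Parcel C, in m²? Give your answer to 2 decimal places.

The region (Parcel A ∪ Parcel B) ∩ Parcel C is the polygon with vertices (7.25,7), (7.667,7), (6,3.25), (6,3.667).
By the shoelace formula its area is 1.04.

1.04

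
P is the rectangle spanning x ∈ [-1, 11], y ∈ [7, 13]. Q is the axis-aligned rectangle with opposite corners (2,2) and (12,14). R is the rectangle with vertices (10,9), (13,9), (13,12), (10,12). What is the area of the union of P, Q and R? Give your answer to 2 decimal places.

By inclusion–exclusion:
Individual areas: |P| = 72, |Q| = 120, |R| = 9.
|P∩Q|: x∈[2,11], y∈[7,13] → 9·6 = 54.
|P∩R|: x∈[10,11], y∈[9,12] → 1·3 = 3.
|Q∩R|: x∈[10,12], y∈[9,12] → 2·3 = 6.
|P∩Q∩R| = 3.
|P ∪ Q ∪ R| = 201 − 63 + 3 = 141.00.

141.00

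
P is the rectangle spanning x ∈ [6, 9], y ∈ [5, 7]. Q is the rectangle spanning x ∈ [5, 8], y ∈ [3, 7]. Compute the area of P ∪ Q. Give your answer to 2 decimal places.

14.00

By inclusion–exclusion:
Individual areas: |P| = 6, |Q| = 12.
|P∩Q|: x∈[6,8], y∈[5,7] → 2·2 = 4.
|P ∪ Q| = 18 − 4 = 14.00.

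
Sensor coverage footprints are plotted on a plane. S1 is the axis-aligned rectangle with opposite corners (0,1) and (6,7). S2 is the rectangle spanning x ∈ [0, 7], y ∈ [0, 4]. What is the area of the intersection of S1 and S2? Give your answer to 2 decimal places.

|S1∩S2|: x∈[0,6], y∈[1,4] → 6·3 = 18.

18.00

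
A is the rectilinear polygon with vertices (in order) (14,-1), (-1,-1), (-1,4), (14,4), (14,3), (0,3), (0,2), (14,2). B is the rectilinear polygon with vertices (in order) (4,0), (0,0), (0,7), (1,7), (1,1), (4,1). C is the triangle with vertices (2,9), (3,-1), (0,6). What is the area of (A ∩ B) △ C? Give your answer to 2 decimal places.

16.47

|A ∩ B| = 6.
|(A ∩ B) ∩ C| = 0.5167.
|(A ∩ B) △ C| = 6 + 11.5 − 1.0333 = 16.47.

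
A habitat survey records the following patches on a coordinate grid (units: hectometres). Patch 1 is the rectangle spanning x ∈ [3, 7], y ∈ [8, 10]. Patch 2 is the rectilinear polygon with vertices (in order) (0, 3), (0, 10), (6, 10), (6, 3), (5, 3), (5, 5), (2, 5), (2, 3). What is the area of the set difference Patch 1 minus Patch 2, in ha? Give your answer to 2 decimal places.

2.00

|Patch 1| = 8, |Patch 1∩Patch 2| = 6.
|Patch 1 ∖ Patch 2| = |Patch 1| − |Patch 1∩Patch 2| = 8 − 6 = 2.00.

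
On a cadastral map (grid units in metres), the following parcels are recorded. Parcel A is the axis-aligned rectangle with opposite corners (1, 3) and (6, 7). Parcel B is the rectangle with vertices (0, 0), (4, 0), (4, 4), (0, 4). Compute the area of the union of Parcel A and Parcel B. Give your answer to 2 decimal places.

33.00

By inclusion–exclusion:
Individual areas: |Parcel A| = 20, |Parcel B| = 16.
|Parcel A∩Parcel B|: x∈[1,4], y∈[3,4] → 3·1 = 3.
|Parcel A ∪ Parcel B| = 36 − 3 = 33.00.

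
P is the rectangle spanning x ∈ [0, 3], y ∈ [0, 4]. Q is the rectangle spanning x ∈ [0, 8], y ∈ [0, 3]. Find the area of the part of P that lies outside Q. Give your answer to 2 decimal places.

|P∩Q|: x∈[0,3], y∈[0,3] → 3·3 = 9.
|P| = 12.
|P ∖ Q| = |P| − |P∩Q| = 12 − 9 = 3.00.

3.00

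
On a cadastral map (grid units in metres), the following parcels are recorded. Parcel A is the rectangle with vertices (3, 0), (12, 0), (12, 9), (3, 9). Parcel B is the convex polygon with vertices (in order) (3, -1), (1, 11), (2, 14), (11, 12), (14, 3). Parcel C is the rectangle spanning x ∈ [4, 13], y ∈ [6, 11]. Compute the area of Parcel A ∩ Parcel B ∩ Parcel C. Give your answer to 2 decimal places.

24.00

The intersection is the polygon with vertices (12,9), (12,6), (4,6), (4,9).
By the shoelace formula its area is 24.00.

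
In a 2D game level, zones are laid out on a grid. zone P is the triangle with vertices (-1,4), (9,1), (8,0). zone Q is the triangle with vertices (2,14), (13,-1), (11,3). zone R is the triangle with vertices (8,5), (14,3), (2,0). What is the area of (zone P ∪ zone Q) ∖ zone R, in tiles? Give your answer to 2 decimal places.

9.36

|zone P ∪ zone Q| = 13.5.
|(zone P ∪ zone Q) ∩ zone R| = 4.1438.
|(zone P ∪ zone Q) ∖ zone R| = 13.5 − 4.1438 = 9.36.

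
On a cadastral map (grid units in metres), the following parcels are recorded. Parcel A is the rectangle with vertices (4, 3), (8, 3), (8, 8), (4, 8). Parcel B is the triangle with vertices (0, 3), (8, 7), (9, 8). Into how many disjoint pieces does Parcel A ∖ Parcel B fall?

Parcel A ∖ Parcel B splits into 2 disjoint pieces (area 12, area 6.6667).

2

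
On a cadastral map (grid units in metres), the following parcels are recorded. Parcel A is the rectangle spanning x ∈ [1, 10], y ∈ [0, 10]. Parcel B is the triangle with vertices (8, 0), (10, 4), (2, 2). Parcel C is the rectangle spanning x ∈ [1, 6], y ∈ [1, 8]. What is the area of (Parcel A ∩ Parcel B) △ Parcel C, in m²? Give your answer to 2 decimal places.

40.00

|Parcel A ∩ Parcel B| = 14.
|(Parcel A ∩ Parcel B) ∩ Parcel C| = 4.5.
|(Parcel A ∩ Parcel B) △ Parcel C| = 14 + 35 − 9 = 40.00.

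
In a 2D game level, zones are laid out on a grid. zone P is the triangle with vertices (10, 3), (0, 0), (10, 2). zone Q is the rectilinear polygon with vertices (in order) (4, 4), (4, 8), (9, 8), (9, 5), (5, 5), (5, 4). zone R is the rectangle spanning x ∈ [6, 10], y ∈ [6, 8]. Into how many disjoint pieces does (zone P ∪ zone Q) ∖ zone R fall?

2

(zone P ∪ zone Q) ∖ zone R splits into 2 disjoint pieces (area 5, area 10).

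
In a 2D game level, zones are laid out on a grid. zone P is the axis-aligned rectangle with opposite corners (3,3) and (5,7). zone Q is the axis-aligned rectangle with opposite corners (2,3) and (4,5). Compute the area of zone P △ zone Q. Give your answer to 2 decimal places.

|zone P∩zone Q|: x∈[3,4], y∈[3,5] → 1·2 = 2.
|zone P △ zone Q| = |zone P| + |zone Q| − 2·|zone P∩zone Q| = 8 + 4 − 4 = 8.00.

8.00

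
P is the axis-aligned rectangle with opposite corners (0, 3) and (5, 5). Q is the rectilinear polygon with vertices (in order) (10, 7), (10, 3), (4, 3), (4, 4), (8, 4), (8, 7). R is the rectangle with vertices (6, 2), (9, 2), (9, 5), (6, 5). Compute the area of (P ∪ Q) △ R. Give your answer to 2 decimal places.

|P ∪ Q| = 21.
|(P ∪ Q) ∩ R| = 4.
|(P ∪ Q) △ R| = 21 + 9 − 8 = 22.00.

22.00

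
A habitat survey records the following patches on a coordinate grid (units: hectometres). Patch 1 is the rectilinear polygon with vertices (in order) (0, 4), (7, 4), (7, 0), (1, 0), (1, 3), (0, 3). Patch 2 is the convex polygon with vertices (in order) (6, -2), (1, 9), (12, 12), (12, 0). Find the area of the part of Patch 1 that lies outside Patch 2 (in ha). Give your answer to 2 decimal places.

13.73

|Patch 1| = 25, |Patch 1∩Patch 2| = 11.2727.
|Patch 1 ∖ Patch 2| = |Patch 1| − |Patch 1∩Patch 2| = 25 − 11.2727 = 13.73.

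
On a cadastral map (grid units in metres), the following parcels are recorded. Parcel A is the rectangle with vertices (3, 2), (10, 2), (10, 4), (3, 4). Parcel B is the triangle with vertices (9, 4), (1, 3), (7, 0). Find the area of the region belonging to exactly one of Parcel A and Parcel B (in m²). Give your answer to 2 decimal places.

|Parcel A| = 14, |Parcel B| = 15, |Parcel A∩Parcel B| = 8.75.
|Parcel A △ Parcel B| = |Parcel A| + |Parcel B| − 2·|Parcel A∩Parcel B| = 14 + 15 − 17.5 = 11.50.

11.50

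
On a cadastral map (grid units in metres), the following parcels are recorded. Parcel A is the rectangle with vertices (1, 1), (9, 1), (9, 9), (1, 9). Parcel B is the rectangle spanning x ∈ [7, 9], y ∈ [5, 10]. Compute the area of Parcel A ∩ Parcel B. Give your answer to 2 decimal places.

8.00

|Parcel A∩Parcel B|: x∈[7,9], y∈[5,9] → 2·4 = 8.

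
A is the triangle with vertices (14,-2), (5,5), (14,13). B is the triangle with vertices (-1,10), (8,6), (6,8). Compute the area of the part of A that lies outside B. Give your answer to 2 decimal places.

67.19

|A| = 67.5, |A∩B| = 0.3064.
|A ∖ B| = |A| − |A∩B| = 67.5 − 0.3064 = 67.19.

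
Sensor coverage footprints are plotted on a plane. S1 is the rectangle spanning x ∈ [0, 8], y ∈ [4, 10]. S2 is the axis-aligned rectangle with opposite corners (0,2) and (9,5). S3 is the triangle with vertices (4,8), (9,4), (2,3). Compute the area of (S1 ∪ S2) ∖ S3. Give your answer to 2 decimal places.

|S1 ∪ S2| = 67.
|(S1 ∪ S2) ∩ S3| = 16.5.
|(S1 ∪ S2) ∖ S3| = 67 − 16.5 = 50.50.

50.50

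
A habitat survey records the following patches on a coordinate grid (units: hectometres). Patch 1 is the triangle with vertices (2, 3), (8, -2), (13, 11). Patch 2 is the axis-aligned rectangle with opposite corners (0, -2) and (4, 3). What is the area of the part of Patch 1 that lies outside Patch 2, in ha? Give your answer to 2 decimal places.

|Patch 1| = 51.5, |Patch 1∩Patch 2| = 1.6667.
|Patch 1 ∖ Patch 2| = |Patch 1| − |Patch 1∩Patch 2| = 51.5 − 1.6667 = 49.83.

49.83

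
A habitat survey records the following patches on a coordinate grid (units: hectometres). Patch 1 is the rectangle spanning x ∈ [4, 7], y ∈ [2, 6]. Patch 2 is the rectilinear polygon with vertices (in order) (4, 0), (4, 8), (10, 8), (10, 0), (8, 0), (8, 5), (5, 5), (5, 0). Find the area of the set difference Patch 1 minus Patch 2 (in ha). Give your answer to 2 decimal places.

|Patch 1| = 12, |Patch 1∩Patch 2| = 6.
|Patch 1 ∖ Patch 2| = |Patch 1| − |Patch 1∩Patch 2| = 12 − 6 = 6.00.

6.00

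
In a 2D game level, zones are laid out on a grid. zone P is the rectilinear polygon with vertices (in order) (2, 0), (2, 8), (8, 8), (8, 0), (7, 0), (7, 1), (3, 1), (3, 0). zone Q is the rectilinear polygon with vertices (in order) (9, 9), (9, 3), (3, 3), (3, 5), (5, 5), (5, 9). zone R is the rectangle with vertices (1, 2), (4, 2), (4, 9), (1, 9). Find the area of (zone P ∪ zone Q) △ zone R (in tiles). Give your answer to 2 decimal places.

|zone P ∪ zone Q| = 53.
|(zone P ∪ zone Q) ∩ zone R| = 12.
|(zone P ∪ zone Q) △ zone R| = 53 + 21 − 24 = 50.00.

50.00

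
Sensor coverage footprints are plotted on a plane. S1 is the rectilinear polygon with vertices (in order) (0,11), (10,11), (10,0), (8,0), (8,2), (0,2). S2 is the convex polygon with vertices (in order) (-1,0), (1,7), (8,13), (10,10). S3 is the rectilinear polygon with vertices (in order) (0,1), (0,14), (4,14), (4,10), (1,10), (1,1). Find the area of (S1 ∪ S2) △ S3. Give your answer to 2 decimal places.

99.35

|S1 ∪ S2| = 99.6167.
|(S1 ∪ S2) ∩ S3| = 12.6318.
|(S1 ∪ S2) △ S3| = 99.6167 + 25 − 25.2636 = 99.35.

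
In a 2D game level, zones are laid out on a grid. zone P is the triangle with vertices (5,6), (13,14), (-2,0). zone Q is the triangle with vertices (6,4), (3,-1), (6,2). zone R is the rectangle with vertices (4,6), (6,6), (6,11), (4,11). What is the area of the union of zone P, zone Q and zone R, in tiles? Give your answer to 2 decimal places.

16.35

By inclusion–exclusion:
Individual areas: |zone P| = 4, |zone Q| = 3, |zone R| = 10.
|zone P∩zone Q| = 0.
|zone P∩zone R| = 0.6524.
|zone Q∩zone R| = 0.
|zone P∩zone Q∩zone R| = 0.
|zone P ∪ zone Q ∪ zone R| = 17 − 0.6524 + 0 = 16.35.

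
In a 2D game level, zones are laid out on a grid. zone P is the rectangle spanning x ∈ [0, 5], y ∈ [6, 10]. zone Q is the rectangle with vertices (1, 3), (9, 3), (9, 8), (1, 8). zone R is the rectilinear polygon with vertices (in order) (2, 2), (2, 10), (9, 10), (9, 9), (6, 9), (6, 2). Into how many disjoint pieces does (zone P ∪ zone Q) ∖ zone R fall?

2

(zone P ∪ zone Q) ∖ zone R splits into 2 disjoint pieces (area 11, area 15).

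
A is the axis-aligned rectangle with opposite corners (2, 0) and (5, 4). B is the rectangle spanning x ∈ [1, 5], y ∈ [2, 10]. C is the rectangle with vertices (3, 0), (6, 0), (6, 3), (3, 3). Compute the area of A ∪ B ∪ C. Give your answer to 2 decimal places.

41.00

By inclusion–exclusion:
Individual areas: |A| = 12, |B| = 32, |C| = 9.
|A∩B|: x∈[2,5], y∈[2,4] → 3·2 = 6.
|A∩C|: x∈[3,5], y∈[0,3] → 2·3 = 6.
|B∩C|: x∈[3,5], y∈[2,3] → 2·1 = 2.
|A∩B∩C| = 2.
|A ∪ B ∪ C| = 53 − 14 + 2 = 41.00.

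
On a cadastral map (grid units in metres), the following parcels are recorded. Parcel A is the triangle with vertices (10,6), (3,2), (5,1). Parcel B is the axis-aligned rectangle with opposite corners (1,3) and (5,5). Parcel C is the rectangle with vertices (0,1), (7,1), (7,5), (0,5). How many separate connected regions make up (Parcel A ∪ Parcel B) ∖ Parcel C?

1

(Parcel A ∪ Parcel B) ∖ Parcel C is a single connected region.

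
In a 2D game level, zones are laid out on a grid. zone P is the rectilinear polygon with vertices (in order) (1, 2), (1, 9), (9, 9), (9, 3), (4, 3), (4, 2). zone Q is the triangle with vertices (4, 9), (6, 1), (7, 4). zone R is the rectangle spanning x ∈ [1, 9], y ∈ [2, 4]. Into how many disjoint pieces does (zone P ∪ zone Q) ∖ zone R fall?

2

(zone P ∪ zone Q) ∖ zone R splits into 2 disjoint pieces (area 40, area 0.2917).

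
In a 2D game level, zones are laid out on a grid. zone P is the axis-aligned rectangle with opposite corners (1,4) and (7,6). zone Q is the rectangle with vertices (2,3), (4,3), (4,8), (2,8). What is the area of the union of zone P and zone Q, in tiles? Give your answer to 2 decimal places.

18.00

By inclusion–exclusion:
Individual areas: |zone P| = 12, |zone Q| = 10.
|zone P∩zone Q|: x∈[2,4], y∈[4,6] → 2·2 = 4.
|zone P ∪ zone Q| = 22 − 4 = 18.00.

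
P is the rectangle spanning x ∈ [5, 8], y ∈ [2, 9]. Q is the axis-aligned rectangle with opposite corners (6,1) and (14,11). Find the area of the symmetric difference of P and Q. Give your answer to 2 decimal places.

73.00

|P∩Q|: x∈[6,8], y∈[2,9] → 2·7 = 14.
|P △ Q| = |P| + |Q| − 2·|P∩Q| = 21 + 80 − 28 = 73.00.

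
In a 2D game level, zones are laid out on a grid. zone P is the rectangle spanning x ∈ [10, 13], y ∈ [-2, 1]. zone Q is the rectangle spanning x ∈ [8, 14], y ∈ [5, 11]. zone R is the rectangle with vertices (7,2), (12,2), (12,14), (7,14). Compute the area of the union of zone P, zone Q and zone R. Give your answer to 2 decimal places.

By inclusion–exclusion:
Individual areas: |zone P| = 9, |zone Q| = 36, |zone R| = 60.
|zone P∩zone Q| = 0 (no overlap).
|zone P∩zone R| = 0 (no overlap).
|zone Q∩zone R|: x∈[8,12], y∈[5,11] → 4·6 = 24.
|zone P∩zone Q∩zone R| = 0.
|zone P ∪ zone Q ∪ zone R| = 105 − 24 + 0 = 81.00.

81.00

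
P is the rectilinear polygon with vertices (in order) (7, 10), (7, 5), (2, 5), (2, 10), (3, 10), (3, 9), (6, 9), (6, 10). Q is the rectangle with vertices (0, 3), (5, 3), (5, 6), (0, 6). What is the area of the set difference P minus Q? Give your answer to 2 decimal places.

19.00

|P| = 22, |P∩Q| = 3.
|P ∖ Q| = |P| − |P∩Q| = 22 − 3 = 19.00.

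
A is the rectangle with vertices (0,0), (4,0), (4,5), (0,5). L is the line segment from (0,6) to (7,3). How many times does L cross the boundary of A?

The segment meets the boundary at (4,4.286), (2.333,5).

2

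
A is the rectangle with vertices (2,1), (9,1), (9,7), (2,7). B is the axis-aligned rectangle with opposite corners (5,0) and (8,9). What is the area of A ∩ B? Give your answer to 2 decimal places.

|A∩B|: x∈[5,8], y∈[1,7] → 3·6 = 18.

18.00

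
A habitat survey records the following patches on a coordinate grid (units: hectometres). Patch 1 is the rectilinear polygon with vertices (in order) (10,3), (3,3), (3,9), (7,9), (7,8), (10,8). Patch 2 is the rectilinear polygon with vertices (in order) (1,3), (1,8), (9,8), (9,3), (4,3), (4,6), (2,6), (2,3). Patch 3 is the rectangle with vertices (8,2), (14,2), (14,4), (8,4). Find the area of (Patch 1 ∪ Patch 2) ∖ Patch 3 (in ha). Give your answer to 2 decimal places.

44.00

|Patch 1 ∪ Patch 2| = 46.
|(Patch 1 ∪ Patch 2) ∩ Patch 3| = 2.
|(Patch 1 ∪ Patch 2) ∖ Patch 3| = 46 − 2 = 44.00.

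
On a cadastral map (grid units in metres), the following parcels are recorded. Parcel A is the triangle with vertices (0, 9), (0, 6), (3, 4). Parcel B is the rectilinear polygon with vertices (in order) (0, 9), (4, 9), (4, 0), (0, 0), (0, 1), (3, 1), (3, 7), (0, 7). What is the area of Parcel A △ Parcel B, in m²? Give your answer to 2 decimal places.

20.10

|Parcel A| = 4.5, |Parcel B| = 18, |Parcel A∩Parcel B| = 1.2.
|Parcel A △ Parcel B| = |Parcel A| + |Parcel B| − 2·|Parcel A∩Parcel B| = 4.5 + 18 − 2.4 = 20.10.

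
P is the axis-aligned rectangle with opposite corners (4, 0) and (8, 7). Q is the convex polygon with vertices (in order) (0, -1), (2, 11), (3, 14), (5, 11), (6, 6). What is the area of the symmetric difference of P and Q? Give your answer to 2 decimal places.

|P| = 28, |Q| = 41, |P∩Q| = 4.2333.
|P △ Q| = |P| + |Q| − 2·|P∩Q| = 28 + 41 − 8.4667 = 60.53.

60.53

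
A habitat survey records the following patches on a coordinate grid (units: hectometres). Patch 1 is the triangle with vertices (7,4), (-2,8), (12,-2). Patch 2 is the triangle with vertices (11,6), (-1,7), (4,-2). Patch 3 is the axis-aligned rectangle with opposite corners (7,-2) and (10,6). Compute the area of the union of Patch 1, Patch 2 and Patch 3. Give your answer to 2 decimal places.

By inclusion–exclusion:
Individual areas: |Patch 1| = 17, |Patch 2| = 51.5, |Patch 3| = 24.
|Patch 1∩Patch 2| = 11.8366.
|Patch 1∩Patch 3| = 5.1.
|Patch 2∩Patch 3| = 8.5714.
|Patch 1∩Patch 2∩Patch 3| = 1.4057.
|Patch 1 ∪ Patch 2 ∪ Patch 3| = 92.5 − 25.5081 + 1.4057 = 68.40.

68.40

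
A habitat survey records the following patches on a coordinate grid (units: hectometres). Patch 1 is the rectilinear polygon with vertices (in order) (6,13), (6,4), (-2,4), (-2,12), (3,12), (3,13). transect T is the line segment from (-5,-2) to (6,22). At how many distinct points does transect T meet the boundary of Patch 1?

The segment meets the boundary at (1.417,12), (-2,4.545).

2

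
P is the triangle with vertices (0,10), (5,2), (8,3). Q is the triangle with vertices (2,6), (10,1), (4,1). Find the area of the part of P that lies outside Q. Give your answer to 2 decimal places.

9.83

|P| = 14.5, |P∩Q| = 4.6717.
|P ∖ Q| = |P| − |P∩Q| = 14.5 − 4.6717 = 9.83.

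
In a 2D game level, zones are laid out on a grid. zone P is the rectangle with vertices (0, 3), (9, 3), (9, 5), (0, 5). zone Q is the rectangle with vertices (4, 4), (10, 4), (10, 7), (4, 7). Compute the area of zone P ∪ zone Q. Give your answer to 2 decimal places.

By inclusion–exclusion:
Individual areas: |zone P| = 18, |zone Q| = 18.
|zone P∩zone Q|: x∈[4,9], y∈[4,5] → 5·1 = 5.
|zone P ∪ zone Q| = 36 − 5 = 31.00.

31.00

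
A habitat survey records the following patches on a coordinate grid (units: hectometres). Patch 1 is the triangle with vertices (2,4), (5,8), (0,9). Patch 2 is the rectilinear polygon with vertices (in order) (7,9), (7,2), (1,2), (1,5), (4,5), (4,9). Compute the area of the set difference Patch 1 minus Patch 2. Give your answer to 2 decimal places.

10.16

|Patch 1| = 11.5, |Patch 1∩Patch 2| = 1.3417.
|Patch 1 ∖ Patch 2| = |Patch 1| − |Patch 1∩Patch 2| = 11.5 − 1.3417 = 10.16.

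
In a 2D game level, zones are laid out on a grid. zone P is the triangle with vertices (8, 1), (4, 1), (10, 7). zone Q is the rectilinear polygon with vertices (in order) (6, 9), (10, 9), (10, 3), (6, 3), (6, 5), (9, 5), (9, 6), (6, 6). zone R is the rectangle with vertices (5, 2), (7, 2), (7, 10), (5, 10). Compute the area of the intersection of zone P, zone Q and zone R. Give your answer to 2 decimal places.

The intersection is the polygon with vertices (6,3), (7,4), (7,3).
By the shoelace formula its area is 0.50.

0.50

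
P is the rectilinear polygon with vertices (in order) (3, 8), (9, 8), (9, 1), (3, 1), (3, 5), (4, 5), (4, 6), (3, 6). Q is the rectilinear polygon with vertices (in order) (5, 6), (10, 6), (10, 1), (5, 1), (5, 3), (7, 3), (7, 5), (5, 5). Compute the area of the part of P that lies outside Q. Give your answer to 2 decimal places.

25.00

|P| = 41, |P∩Q| = 16.
|P ∖ Q| = |P| − |P∩Q| = 41 − 16 = 25.00.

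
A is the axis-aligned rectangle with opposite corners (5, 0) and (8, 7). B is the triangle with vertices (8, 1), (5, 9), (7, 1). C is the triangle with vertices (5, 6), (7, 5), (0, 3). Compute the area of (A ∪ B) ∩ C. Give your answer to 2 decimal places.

1.57

The region (A ∪ B) ∩ C is the polygon with vertices (5,6), (7,5), (5,4.429).
By the shoelace formula its area is 1.57.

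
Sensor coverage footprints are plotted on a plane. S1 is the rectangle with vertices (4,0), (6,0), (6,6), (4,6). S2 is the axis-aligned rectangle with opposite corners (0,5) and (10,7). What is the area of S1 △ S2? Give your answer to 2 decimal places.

|S1∩S2|: x∈[4,6], y∈[5,6] → 2·1 = 2.
|S1 △ S2| = |S1| + |S2| − 2·|S1∩S2| = 12 + 20 − 4 = 28.00.

28.00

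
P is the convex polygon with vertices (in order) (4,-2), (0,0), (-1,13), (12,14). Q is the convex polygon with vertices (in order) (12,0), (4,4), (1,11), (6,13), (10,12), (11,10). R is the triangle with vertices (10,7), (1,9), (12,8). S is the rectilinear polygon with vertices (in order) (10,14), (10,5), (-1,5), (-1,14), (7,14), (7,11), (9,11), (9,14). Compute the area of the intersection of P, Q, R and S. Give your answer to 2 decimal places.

4.03

The intersection is the polygon with vertices (9.13,8.261), (8.65,7.3), (1.947,8.79), (1.892,8.919).
By the shoelace formula its area is 4.03.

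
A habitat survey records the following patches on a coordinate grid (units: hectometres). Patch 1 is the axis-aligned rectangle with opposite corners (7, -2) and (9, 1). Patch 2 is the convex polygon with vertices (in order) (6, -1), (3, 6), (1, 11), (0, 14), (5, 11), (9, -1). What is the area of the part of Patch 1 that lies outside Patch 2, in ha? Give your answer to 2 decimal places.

|Patch 1| = 6, |Patch 1∩Patch 2| = 3.3333.
|Patch 1 ∖ Patch 2| = |Patch 1| − |Patch 1∩Patch 2| = 6 − 3.3333 = 2.67.

2.67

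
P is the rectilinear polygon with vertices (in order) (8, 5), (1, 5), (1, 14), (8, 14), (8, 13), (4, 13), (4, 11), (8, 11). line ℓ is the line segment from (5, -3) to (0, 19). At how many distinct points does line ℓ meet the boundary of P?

2

The segment meets the boundary at (1.136,14), (3.182,5).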